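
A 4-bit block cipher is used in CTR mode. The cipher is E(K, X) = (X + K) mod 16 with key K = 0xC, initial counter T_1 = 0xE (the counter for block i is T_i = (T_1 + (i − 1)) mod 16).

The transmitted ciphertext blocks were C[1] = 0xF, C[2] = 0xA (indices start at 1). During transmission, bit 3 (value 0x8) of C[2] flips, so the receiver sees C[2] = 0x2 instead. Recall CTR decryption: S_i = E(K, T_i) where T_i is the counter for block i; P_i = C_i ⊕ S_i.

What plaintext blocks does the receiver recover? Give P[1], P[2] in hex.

P[1] = 0x5, P[2] = 0x9

Only C[2] changed, to 0x2. In CTR, a change in C_i flips the same bit in P_i only; the keystream is unaffected. Decrypting the received ciphertext:
P[1]: T = 0xE, S = E(K, T) = 0xA; 0xF ⊕ 0xA = 0x5.
P[2]: T = 0xF, S = E(K, T) = 0xB; 0x2 ⊕ 0xB = 0x9.
Blocks that differ from the original plaintext: P[2].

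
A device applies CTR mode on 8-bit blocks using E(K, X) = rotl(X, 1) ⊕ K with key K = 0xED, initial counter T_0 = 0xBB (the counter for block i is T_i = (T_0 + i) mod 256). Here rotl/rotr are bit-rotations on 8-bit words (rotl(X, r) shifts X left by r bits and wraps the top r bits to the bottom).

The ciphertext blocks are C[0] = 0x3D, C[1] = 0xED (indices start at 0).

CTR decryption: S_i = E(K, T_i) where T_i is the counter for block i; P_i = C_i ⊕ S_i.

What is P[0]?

P[0] = 0xA7

P[0]: T = 0xBB, S = E(K, T) = 0x9A; 0x3D ⊕ 0x9A = 0xA7.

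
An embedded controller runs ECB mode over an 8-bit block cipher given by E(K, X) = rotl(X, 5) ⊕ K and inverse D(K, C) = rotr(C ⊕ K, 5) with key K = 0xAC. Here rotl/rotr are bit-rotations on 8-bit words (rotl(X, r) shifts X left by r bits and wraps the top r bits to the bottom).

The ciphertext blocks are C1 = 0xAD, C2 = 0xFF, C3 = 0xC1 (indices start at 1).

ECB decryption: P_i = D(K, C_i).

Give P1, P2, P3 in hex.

P1 = 0x08, P2 = 0x9A, P3 = 0x6B

P1: D(K, 0xAD) = 0x08.
P2: D(K, 0xFF) = 0x9A.
P3: D(K, 0xC1) = 0x6B.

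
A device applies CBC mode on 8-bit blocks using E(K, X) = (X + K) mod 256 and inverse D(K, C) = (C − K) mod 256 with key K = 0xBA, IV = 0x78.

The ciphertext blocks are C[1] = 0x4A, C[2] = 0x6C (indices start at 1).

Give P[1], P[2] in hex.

P[1] = 0xE8, P[2] = 0xF8

CBC decryption: P_i = D(K, C_i) ⊕ C_{i−1}, with C_{0} = IV.
P[1]: D(K, 0x4A) = 0x90; 0x90 ⊕ 0x78 = 0xE8.
P[2]: D(K, 0x6C) = 0xB2; 0xB2 ⊕ 0x4A = 0xF8.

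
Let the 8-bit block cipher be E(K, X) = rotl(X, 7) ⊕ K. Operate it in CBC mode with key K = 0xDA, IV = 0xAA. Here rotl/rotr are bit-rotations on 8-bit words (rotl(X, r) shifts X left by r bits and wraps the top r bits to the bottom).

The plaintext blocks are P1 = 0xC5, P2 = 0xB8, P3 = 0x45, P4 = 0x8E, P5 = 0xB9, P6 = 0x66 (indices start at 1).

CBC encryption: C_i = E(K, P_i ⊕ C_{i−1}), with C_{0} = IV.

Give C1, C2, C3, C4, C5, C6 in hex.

C1: P1 ⊕ 0xAA = 0x6F; E(K, 0x6F) = 0x6D.
C2: P2 ⊕ 0x6D = 0xD5; E(K, 0xD5) = 0x30.
C3: P3 ⊕ 0x30 = 0x75; E(K, 0x75) = 0x60.
C4: P4 ⊕ 0x60 = 0xEE; E(K, 0xEE) = 0xAD.
C5: P5 ⊕ 0xAD = 0x14; E(K, 0x14) = 0xD0.
C6: P6 ⊕ 0xD0 = 0xB6; E(K, 0xB6) = 0x81.

C1 = 0x6D, C2 = 0x30, C3 = 0x60, C4 = 0xAD, C5 = 0xD0, C6 = 0x81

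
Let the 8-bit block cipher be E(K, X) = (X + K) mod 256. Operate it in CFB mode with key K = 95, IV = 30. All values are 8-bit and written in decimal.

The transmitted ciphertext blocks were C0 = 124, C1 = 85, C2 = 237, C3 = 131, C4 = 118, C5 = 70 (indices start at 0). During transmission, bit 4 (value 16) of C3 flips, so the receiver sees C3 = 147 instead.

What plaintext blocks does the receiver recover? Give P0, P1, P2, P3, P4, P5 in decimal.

CFB decryption: P_i = C_i ⊕ E(K, C_{i−1}), with C_{−1} = IV.
Only C3 changed, to 147. In CFB, a change in C_i flips the same bit in P_i and garbles P_{i+1}. Decrypting the received ciphertext:
P0: E(K, 30) = 125; 124 ⊕ 125 = 1.
P1: E(K, 124) = 219; 85 ⊕ 219 = 142.
P2: E(K, 85) = 180; 237 ⊕ 180 = 89.
P3: E(K, 237) = 76; 147 ⊕ 76 = 223.
P4: E(K, 147) = 242; 118 ⊕ 242 = 132.
P5: E(K, 118) = 213; 70 ⊕ 213 = 147.
Blocks that differ from the original plaintext: P3, P4.

P0 = 1, P1 = 142, P2 = 89, P3 = 223, P4 = 132, P5 = 147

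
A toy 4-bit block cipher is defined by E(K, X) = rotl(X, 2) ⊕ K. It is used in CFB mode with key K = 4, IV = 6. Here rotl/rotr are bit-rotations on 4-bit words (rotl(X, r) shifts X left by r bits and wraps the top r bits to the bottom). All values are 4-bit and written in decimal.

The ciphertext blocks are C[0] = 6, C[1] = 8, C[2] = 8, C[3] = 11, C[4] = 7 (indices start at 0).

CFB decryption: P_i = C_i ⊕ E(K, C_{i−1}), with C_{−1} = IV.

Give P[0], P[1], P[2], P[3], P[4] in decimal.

P[0] = 11, P[1] = 5, P[2] = 14, P[3] = 13, P[4] = 13

P[0]: E(K, 6) = 13; 6 ⊕ 13 = 11.
P[1]: E(K, 6) = 13; 8 ⊕ 13 = 5.
P[2]: E(K, 8) = 6; 8 ⊕ 6 = 14.
P[3]: E(K, 8) = 6; 11 ⊕ 6 = 13.
P[4]: E(K, 11) = 10; 7 ⊕ 10 = 13.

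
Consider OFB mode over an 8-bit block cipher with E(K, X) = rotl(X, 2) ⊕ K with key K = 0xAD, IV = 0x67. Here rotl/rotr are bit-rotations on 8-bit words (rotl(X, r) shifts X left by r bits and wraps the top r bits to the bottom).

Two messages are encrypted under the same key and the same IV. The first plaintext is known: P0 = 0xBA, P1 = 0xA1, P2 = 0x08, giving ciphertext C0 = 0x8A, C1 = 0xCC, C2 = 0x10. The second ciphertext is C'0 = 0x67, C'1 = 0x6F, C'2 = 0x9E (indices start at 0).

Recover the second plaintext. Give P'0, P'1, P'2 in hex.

P'0 = 0x57, P'1 = 0x02, P'2 = 0x86

In OFB with a reused IV, both messages share the same keystream S_i, so C_i ⊕ C'_i = P_i ⊕ P'_i and thus P'_i = P_i ⊕ C_i ⊕ C'_i.
P'0: 0xBA ⊕ 0x8A ⊕ 0x67 = 0x57.
P'1: 0xA1 ⊕ 0xCC ⊕ 0x6F = 0x02.
P'2: 0x08 ⊕ 0x10 ⊕ 0x9E = 0x86.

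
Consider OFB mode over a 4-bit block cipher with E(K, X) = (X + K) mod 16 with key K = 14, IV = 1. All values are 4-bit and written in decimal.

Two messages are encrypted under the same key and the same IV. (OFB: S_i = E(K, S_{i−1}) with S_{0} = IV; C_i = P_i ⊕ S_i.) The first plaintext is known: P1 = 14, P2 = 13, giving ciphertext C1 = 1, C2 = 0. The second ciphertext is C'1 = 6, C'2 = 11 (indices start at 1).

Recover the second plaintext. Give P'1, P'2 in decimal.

In OFB with a reused IV, both messages share the same keystream S_i, so C_i ⊕ C'_i = P_i ⊕ P'_i and thus P'_i = P_i ⊕ C_i ⊕ C'_i.
P'1: 14 ⊕ 1 ⊕ 6 = 9.
P'2: 13 ⊕ 0 ⊕ 11 = 6.

P'1 = 9, P'2 = 6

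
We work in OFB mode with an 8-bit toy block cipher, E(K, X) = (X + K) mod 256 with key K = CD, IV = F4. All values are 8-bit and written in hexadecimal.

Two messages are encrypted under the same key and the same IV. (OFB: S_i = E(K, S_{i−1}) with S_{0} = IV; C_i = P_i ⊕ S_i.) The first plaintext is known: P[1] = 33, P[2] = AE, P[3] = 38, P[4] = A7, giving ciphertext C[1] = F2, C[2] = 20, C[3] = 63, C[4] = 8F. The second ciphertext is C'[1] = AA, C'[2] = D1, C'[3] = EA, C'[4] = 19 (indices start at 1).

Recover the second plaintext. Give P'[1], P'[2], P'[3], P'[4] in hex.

In OFB with a reused IV, both messages share the same keystream S_i, so C_i ⊕ C'_i = P_i ⊕ P'_i and thus P'_i = P_i ⊕ C_i ⊕ C'_i.
P'[1]: 33 ⊕ F2 ⊕ AA = 6B.
P'[2]: AE ⊕ 20 ⊕ D1 = 5F.
P'[3]: 38 ⊕ 63 ⊕ EA = B1.
P'[4]: A7 ⊕ 8F ⊕ 19 = 31.

P'[1] = 6B, P'[2] = 5F, P'[3] = B1, P'[4] = 31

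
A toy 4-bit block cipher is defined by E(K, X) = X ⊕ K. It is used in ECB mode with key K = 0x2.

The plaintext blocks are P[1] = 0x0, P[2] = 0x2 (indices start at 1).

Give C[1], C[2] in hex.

C[1] = 0x2, C[2] = 0x0

ECB encryption: C_i = E(K, P_i).
C[1]: E(K, 0x0) = 0x2.
C[2]: E(K, 0x2) = 0x0.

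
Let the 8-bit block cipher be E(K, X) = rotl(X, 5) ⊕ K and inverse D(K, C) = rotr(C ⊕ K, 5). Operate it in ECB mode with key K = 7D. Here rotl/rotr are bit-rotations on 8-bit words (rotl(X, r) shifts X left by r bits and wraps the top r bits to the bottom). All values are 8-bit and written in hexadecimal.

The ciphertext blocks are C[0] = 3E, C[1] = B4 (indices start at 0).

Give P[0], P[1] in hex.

P[0] = 1A, P[1] = 4E

ECB decryption: P_i = D(K, C_i).
P[0]: D(K, 3E) = 1A.
P[1]: D(K, B4) = 4E.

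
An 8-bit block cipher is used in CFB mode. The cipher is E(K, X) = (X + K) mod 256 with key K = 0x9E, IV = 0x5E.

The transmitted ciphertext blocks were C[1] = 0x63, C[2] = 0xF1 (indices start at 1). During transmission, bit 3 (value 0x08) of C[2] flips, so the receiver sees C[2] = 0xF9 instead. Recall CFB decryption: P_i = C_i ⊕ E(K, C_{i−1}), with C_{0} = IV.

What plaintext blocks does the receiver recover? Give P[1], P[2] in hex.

Only C[2] changed, to 0xF9. In CFB, a change in C_i flips the same bit in P_i and garbles P_{i+1}. Decrypting the received ciphertext:
P[1]: E(K, 0x5E) = 0xFC; 0x63 ⊕ 0xFC = 0x9F.
P[2]: E(K, 0x63) = 0x01; 0xF9 ⊕ 0x01 = 0xF8.
Blocks that differ from the original plaintext: P[2].

P[1] = 0x9F, P[2] = 0xF8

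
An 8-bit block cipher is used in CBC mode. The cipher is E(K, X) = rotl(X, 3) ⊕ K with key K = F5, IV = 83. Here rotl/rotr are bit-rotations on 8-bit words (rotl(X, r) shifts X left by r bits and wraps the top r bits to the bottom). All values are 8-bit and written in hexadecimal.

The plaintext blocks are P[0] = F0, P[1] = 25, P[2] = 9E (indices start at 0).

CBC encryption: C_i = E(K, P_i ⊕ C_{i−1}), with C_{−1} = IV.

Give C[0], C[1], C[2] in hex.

C[0]: P[0] ⊕ 83 = 73; E(K, 73) = 6E.
C[1]: P[1] ⊕ 6E = 4B; E(K, 4B) = AF.
C[2]: P[2] ⊕ AF = 31; E(K, 31) = 7C.

C[0] = 6E, C[1] = AF, C[2] = 7C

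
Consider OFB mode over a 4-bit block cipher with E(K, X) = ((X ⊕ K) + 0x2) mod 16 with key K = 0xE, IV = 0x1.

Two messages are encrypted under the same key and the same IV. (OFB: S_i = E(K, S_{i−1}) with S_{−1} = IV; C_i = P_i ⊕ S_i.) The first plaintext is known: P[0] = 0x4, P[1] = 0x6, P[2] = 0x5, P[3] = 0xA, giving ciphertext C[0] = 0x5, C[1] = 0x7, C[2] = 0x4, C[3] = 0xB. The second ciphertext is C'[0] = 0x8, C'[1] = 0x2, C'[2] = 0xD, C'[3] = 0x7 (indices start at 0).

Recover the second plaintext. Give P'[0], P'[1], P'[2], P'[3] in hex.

In OFB with a reused IV, both messages share the same keystream S_i, so C_i ⊕ C'_i = P_i ⊕ P'_i and thus P'_i = P_i ⊕ C_i ⊕ C'_i.
P'[0]: 0x4 ⊕ 0x5 ⊕ 0x8 = 0x9.
P'[1]: 0x6 ⊕ 0x7 ⊕ 0x2 = 0x3.
P'[2]: 0x5 ⊕ 0x4 ⊕ 0xD = 0xC.
P'[3]: 0xA ⊕ 0xB ⊕ 0x7 = 0x6.

P'[0] = 0x9, P'[1] = 0x3, P'[2] = 0xC, P'[3] = 0x6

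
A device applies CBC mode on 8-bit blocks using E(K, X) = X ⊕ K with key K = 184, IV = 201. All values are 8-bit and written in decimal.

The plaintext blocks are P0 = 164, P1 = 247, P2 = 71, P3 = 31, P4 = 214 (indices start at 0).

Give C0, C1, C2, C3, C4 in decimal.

CBC encryption: C_i = E(K, P_i ⊕ C_{i−1}), with C_{−1} = IV.
C0: P0 ⊕ 201 = 109; E(K, 109) = 213.
C1: P1 ⊕ 213 = 34; E(K, 34) = 154.
C2: P2 ⊕ 154 = 221; E(K, 221) = 101.
C3: P3 ⊕ 101 = 122; E(K, 122) = 194.
C4: P4 ⊕ 194 = 20; E(K, 20) = 172.

C0 = 213, C1 = 154, C2 = 101, C3 = 194, C4 = 172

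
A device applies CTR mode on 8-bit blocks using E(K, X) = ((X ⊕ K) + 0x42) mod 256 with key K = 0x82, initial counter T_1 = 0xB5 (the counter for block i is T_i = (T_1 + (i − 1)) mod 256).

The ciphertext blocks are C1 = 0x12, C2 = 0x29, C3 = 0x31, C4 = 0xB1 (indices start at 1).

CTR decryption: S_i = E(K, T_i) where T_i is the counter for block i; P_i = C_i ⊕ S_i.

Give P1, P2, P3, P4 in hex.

P1: T = 0xB5, S = E(K, T) = 0x79; 0x12 ⊕ 0x79 = 0x6B.
P2: T = 0xB6, S = E(K, T) = 0x76; 0x29 ⊕ 0x76 = 0x5F.
P3: T = 0xB7, S = E(K, T) = 0x77; 0x31 ⊕ 0x77 = 0x46.
P4: T = 0xB8, S = E(K, T) = 0x7C; 0xB1 ⊕ 0x7C = 0xCD.

P1 = 0x6B, P2 = 0x5F, P3 = 0x46, P4 = 0xCD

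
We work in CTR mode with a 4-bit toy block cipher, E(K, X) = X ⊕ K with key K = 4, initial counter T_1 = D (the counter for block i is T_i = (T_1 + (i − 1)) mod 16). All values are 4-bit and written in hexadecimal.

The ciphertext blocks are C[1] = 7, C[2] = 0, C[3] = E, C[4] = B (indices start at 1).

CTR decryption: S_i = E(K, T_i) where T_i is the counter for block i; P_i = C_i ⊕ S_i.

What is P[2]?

P[2]: T = E, S = E(K, T) = A; 0 ⊕ A = A.

P[2] = A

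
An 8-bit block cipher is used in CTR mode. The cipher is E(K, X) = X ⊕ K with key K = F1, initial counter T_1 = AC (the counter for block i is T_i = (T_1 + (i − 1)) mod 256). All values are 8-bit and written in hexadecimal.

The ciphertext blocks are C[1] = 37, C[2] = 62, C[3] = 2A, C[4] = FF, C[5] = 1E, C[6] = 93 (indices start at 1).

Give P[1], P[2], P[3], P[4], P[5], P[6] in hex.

P[1] = 6A, P[2] = 3E, P[3] = 75, P[4] = A1, P[5] = 5F, P[6] = D3

CTR decryption: S_i = E(K, T_i) where T_i is the counter for block i; P_i = C_i ⊕ S_i.
P[1]: T = AC, S = E(K, T) = 5D; 37 ⊕ 5D = 6A.
P[2]: T = AD, S = E(K, T) = 5C; 62 ⊕ 5C = 3E.
P[3]: T = AE, S = E(K, T) = 5F; 2A ⊕ 5F = 75.
P[4]: T = AF, S = E(K, T) = 5E; FF ⊕ 5E = A1.
P[5]: T = B0, S = E(K, T) = 41; 1E ⊕ 41 = 5F.
P[6]: T = B1, S = E(K, T) = 40; 93 ⊕ 40 = D3.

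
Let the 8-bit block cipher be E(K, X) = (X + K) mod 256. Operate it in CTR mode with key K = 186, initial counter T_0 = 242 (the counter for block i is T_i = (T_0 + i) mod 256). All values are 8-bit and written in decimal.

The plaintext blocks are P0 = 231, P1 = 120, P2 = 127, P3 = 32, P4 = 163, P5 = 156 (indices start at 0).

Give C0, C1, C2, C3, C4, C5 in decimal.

C0 = 75, C1 = 213, C2 = 209, C3 = 143, C4 = 19, C5 = 45

CTR encryption: S_i = E(K, T_i) where T_i is the counter for block i; C_i = P_i ⊕ S_i.
C0: T = 242, S = E(K, T) = 172; 231 ⊕ 172 = 75.
C1: T = 243, S = E(K, T) = 173; 120 ⊕ 173 = 213.
C2: T = 244, S = E(K, T) = 174; 127 ⊕ 174 = 209.
C3: T = 245, S = E(K, T) = 175; 32 ⊕ 175 = 143.
C4: T = 246, S = E(K, T) = 176; 163 ⊕ 176 = 19.
C5: T = 247, S = E(K, T) = 177; 156 ⊕ 177 = 45.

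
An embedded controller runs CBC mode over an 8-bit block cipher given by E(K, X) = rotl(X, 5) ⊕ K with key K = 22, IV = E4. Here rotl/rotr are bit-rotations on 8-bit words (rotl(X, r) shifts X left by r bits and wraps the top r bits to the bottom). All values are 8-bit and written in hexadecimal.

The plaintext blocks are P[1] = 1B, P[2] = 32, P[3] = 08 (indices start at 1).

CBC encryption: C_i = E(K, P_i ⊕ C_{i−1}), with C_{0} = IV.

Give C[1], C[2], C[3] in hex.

C[1]: P[1] ⊕ E4 = FF; E(K, FF) = DD.
C[2]: P[2] ⊕ DD = EF; E(K, EF) = DF.
C[3]: P[3] ⊕ DF = D7; E(K, D7) = D8.

C[1] = DD, C[2] = DF, C[3] = D8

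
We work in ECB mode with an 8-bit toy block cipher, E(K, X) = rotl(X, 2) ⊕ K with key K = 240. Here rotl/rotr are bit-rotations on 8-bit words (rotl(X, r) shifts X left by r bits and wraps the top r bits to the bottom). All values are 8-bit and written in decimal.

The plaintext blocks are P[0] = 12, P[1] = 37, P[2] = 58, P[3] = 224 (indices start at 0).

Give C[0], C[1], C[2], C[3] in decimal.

C[0] = 192, C[1] = 100, C[2] = 24, C[3] = 115

ECB encryption: C_i = E(K, P_i).
C[0]: E(K, 12) = 192.
C[1]: E(K, 37) = 100.
C[2]: E(K, 58) = 24.
C[3]: E(K, 224) = 115.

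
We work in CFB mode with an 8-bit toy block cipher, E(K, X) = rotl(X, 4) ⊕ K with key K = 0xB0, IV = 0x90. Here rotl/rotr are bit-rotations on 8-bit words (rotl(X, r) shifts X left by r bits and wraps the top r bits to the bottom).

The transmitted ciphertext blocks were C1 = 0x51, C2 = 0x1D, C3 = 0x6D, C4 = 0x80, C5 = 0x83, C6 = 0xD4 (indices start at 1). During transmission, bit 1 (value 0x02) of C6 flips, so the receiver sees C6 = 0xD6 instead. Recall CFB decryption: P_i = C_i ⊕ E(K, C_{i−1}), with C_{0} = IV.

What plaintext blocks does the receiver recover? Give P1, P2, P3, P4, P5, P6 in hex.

Only C6 changed, to 0xD6. In CFB, a change in C_i flips the same bit in P_i and garbles P_{i+1}. Decrypting the received ciphertext:
P1: E(K, 0x90) = 0xB9; 0x51 ⊕ 0xB9 = 0xE8.
P2: E(K, 0x51) = 0xA5; 0x1D ⊕ 0xA5 = 0xB8.
P3: E(K, 0x1D) = 0x61; 0x6D ⊕ 0x61 = 0x0C.
P4: E(K, 0x6D) = 0x66; 0x80 ⊕ 0x66 = 0xE6.
P5: E(K, 0x80) = 0xB8; 0x83 ⊕ 0xB8 = 0x3B.
P6: E(K, 0x83) = 0x88; 0xD6 ⊕ 0x88 = 0x5E.
Blocks that differ from the original plaintext: P6.

P1 = 0xE8, P2 = 0xB8, P3 = 0x0C, P4 = 0xE6, P5 = 0x3B, P6 = 0x5E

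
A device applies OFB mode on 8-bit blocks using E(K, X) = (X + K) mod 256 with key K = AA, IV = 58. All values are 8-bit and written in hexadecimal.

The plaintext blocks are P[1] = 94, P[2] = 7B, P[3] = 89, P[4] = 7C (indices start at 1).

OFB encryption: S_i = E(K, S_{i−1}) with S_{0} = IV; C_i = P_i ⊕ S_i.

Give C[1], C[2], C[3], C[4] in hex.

C[1]: S = E(K, 58) = 02; 94 ⊕ 02 = 96.
C[2]: S = E(K, 02) = AC; 7B ⊕ AC = D7.
C[3]: S = E(K, AC) = 56; 89 ⊕ 56 = DF.
C[4]: S = E(K, 56) = 00; 7C ⊕ 00 = 7C.

C[1] = 96, C[2] = D7, C[3] = DF, C[4] = 7C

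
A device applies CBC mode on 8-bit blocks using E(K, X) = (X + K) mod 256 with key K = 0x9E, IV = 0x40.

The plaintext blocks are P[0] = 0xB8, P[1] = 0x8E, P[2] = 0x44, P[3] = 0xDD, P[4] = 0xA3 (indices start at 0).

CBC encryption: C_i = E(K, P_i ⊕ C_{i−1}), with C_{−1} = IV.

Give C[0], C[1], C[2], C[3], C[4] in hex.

C[0]: P[0] ⊕ 0x40 = 0xF8; E(K, 0xF8) = 0x96.
C[1]: P[1] ⊕ 0x96 = 0x18; E(K, 0x18) = 0xB6.
C[2]: P[2] ⊕ 0xB6 = 0xF2; E(K, 0xF2) = 0x90.
C[3]: P[3] ⊕ 0x90 = 0x4D; E(K, 0x4D) = 0xEB.
C[4]: P[4] ⊕ 0xEB = 0x48; E(K, 0x48) = 0xE6.

C[0] = 0x96, C[1] = 0xB6, C[2] = 0x90, C[3] = 0xEB, C[4] = 0xE6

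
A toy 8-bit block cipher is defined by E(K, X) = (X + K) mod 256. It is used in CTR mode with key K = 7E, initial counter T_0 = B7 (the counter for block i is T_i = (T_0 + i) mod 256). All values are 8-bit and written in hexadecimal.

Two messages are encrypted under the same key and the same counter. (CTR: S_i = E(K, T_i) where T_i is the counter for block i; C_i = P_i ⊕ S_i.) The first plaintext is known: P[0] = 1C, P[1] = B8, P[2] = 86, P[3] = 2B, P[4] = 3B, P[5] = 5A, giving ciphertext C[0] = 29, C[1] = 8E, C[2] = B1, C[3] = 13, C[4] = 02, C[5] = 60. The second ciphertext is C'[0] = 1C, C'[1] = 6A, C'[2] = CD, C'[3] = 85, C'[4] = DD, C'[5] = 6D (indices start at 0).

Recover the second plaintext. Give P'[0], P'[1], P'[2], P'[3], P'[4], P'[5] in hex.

P'[0] = 29, P'[1] = 5C, P'[2] = FA, P'[3] = BD, P'[4] = E4, P'[5] = 57

In CTR with a reused counter, both messages share the same keystream S_i, so C_i ⊕ C'_i = P_i ⊕ P'_i and thus P'_i = P_i ⊕ C_i ⊕ C'_i.
P'[0]: 1C ⊕ 29 ⊕ 1C = 29.
P'[1]: B8 ⊕ 8E ⊕ 6A = 5C.
P'[2]: 86 ⊕ B1 ⊕ CD = FA.
P'[3]: 2B ⊕ 13 ⊕ 85 = BD.
P'[4]: 3B ⊕ 02 ⊕ DD = E4.
P'[5]: 5A ⊕ 60 ⊕ 6D = 57.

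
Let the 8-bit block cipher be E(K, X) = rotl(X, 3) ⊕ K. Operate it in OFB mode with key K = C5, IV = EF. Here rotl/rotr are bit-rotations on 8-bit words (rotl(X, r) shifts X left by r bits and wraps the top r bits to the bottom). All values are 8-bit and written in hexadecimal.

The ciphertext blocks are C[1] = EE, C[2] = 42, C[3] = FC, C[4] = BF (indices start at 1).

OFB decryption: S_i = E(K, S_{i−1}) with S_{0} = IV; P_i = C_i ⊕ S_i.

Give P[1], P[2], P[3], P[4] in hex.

P[1] = 54, P[2] = 52, P[3] = B9, P[4] = 50

P[1]: S = E(K, EF) = BA; EE ⊕ BA = 54.
P[2]: S = E(K, BA) = 10; 42 ⊕ 10 = 52.
P[3]: S = E(K, 10) = 45; FC ⊕ 45 = B9.
P[4]: S = E(K, 45) = EF; BF ⊕ EF = 50.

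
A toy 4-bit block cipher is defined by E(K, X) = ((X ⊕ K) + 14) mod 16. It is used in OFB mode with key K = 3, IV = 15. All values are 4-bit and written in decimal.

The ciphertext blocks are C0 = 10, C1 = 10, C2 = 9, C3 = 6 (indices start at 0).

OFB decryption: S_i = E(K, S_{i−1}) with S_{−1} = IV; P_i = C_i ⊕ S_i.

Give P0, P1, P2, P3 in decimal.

P0: S = E(K, 15) = 10; 10 ⊕ 10 = 0.
P1: S = E(K, 10) = 7; 10 ⊕ 7 = 13.
P2: S = E(K, 7) = 2; 9 ⊕ 2 = 11.
P3: S = E(K, 2) = 15; 6 ⊕ 15 = 9.

P0 = 0, P1 = 13, P2 = 11, P3 = 9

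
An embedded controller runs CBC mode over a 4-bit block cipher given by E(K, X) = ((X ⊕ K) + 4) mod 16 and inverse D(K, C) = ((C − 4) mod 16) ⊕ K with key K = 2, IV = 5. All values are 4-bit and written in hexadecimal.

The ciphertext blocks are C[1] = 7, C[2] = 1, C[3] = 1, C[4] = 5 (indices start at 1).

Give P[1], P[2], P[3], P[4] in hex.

CBC decryption: P_i = D(K, C_i) ⊕ C_{i−1}, with C_{0} = IV.
P[1]: D(K, 7) = 1; 1 ⊕ 5 = 4.
P[2]: D(K, 1) = F; F ⊕ 7 = 8.
P[3]: D(K, 1) = F; F ⊕ 1 = E.
P[4]: D(K, 5) = 3; 3 ⊕ 1 = 2.

P[1] = 4, P[2] = 8, P[3] = E, P[4] = 2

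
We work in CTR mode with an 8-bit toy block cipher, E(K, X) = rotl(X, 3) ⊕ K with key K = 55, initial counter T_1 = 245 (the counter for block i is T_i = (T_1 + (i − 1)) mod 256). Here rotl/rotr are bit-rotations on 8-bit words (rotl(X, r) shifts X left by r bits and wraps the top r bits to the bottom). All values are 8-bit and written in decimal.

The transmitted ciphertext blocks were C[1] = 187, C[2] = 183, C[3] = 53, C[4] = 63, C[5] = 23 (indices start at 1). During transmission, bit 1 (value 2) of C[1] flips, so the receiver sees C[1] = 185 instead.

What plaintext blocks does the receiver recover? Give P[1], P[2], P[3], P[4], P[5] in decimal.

P[1] = 33, P[2] = 55, P[3] = 189, P[4] = 207, P[5] = 239

CTR decryption: S_i = E(K, T_i) where T_i is the counter for block i; P_i = C_i ⊕ S_i.
Only C[1] changed, to 185. In CTR, a change in C_i flips the same bit in P_i only; the keystream is unaffected. Decrypting the received ciphertext:
P[1]: T = 245, S = E(K, T) = 152; 185 ⊕ 152 = 33.
P[2]: T = 246, S = E(K, T) = 128; 183 ⊕ 128 = 55.
P[3]: T = 247, S = E(K, T) = 136; 53 ⊕ 136 = 189.
P[4]: T = 248, S = E(K, T) = 240; 63 ⊕ 240 = 207.
P[5]: T = 249, S = E(K, T) = 248; 23 ⊕ 248 = 239.
Blocks that differ from the original plaintext: P[1].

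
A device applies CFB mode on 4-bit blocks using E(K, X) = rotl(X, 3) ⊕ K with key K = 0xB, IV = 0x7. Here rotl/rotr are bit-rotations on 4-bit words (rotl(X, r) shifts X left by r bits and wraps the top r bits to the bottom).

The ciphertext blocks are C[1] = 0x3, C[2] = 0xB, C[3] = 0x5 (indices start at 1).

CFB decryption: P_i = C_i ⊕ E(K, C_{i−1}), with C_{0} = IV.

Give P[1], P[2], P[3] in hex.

P[1]: E(K, 0x7) = 0x0; 0x3 ⊕ 0x0 = 0x3.
P[2]: E(K, 0x3) = 0x2; 0xB ⊕ 0x2 = 0x9.
P[3]: E(K, 0xB) = 0x6; 0x5 ⊕ 0x6 = 0x3.

P[1] = 0x3, P[2] = 0x9, P[3] = 0x3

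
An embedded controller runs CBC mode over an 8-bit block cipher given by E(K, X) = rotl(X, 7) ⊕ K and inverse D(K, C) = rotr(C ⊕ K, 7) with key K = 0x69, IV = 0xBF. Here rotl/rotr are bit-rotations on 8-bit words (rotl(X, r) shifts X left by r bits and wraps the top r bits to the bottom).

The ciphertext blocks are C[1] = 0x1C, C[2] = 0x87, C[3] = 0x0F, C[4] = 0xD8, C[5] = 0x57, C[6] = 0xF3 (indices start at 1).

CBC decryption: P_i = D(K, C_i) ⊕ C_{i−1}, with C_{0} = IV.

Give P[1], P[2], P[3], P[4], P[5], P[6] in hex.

P[1] = 0x55, P[2] = 0xC1, P[3] = 0x4B, P[4] = 0x6C, P[5] = 0xA4, P[6] = 0x62

P[1]: D(K, 0x1C) = 0xEA; 0xEA ⊕ 0xBF = 0x55.
P[2]: D(K, 0x87) = 0xDD; 0xDD ⊕ 0x1C = 0xC1.
P[3]: D(K, 0x0F) = 0xCC; 0xCC ⊕ 0x87 = 0x4B.
P[4]: D(K, 0xD8) = 0x63; 0x63 ⊕ 0x0F = 0x6C.
P[5]: D(K, 0x57) = 0x7C; 0x7C ⊕ 0xD8 = 0xA4.
P[6]: D(K, 0xF3) = 0x35; 0x35 ⊕ 0x57 = 0x62.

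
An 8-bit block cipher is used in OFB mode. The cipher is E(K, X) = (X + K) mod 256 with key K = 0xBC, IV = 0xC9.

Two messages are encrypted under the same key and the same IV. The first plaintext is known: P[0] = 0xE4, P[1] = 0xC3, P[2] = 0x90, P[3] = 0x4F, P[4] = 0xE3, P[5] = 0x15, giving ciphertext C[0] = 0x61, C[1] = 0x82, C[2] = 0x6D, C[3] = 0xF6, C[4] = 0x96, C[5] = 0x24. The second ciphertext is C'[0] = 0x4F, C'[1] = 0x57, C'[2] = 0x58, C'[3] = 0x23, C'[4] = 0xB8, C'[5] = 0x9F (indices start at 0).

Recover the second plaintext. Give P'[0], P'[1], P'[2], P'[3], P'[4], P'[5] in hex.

In OFB with a reused IV, both messages share the same keystream S_i, so C_i ⊕ C'_i = P_i ⊕ P'_i and thus P'_i = P_i ⊕ C_i ⊕ C'_i.
P'[0]: 0xE4 ⊕ 0x61 ⊕ 0x4F = 0xCA.
P'[1]: 0xC3 ⊕ 0x82 ⊕ 0x57 = 0x16.
P'[2]: 0x90 ⊕ 0x6D ⊕ 0x58 = 0xA5.
P'[3]: 0x4F ⊕ 0xF6 ⊕ 0x23 = 0x9A.
P'[4]: 0xE3 ⊕ 0x96 ⊕ 0xB8 = 0xCD.
P'[5]: 0x15 ⊕ 0x24 ⊕ 0x9F = 0xAE.

P'[0] = 0xCA, P'[1] = 0x16, P'[2] = 0xA5, P'[3] = 0x9A, P'[4] = 0xCD, P'[5] = 0xAE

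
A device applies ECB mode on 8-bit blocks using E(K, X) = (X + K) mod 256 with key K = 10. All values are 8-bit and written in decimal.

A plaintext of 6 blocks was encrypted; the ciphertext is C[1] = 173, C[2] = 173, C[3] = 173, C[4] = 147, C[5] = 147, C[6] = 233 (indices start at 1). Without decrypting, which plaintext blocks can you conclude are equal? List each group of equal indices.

P[1] = P[2] = P[3]; P[4] = P[5]

ECB encrypts each block independently with the same key, so equal ciphertext blocks imply equal plaintext blocks.
C[1] = C[2] = C[3] = 173, so P[1] = P[2] = P[3].
C[4] = C[5] = 147, so P[4] = P[5].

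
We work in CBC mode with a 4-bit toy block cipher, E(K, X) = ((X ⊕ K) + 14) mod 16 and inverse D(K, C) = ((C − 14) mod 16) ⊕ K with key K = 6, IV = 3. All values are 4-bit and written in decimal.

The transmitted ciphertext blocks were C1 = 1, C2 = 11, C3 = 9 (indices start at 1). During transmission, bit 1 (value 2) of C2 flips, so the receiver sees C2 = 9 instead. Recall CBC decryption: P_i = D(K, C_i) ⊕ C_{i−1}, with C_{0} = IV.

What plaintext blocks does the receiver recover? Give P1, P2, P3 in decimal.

P1 = 6, P2 = 12, P3 = 4

Only C2 changed, to 9. In CBC, a change in C_i garbles P_i and flips the same bit in P_{i+1}. Decrypting the received ciphertext:
P1: D(K, 1) = 5; 5 ⊕ 3 = 6.
P2: D(K, 9) = 13; 13 ⊕ 1 = 12.
P3: D(K, 9) = 13; 13 ⊕ 9 = 4.
Blocks that differ from the original plaintext: P2, P3.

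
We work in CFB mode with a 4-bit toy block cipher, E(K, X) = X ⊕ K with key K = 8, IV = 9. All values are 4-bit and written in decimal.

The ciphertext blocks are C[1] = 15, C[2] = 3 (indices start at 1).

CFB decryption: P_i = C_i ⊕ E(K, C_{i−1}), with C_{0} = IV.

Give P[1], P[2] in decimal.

P[1]: E(K, 9) = 1; 15 ⊕ 1 = 14.
P[2]: E(K, 15) = 7; 3 ⊕ 7 = 4.

P[1] = 14, P[2] = 4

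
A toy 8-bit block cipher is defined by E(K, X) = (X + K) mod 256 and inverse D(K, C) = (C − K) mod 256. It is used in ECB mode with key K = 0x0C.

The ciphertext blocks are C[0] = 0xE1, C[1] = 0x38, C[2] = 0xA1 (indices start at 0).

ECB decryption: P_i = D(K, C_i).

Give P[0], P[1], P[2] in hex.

P[0] = 0xD5, P[1] = 0x2C, P[2] = 0x95

P[0]: D(K, 0xE1) = 0xD5.
P[1]: D(K, 0x38) = 0x2C.
P[2]: D(K, 0xA1) = 0x95.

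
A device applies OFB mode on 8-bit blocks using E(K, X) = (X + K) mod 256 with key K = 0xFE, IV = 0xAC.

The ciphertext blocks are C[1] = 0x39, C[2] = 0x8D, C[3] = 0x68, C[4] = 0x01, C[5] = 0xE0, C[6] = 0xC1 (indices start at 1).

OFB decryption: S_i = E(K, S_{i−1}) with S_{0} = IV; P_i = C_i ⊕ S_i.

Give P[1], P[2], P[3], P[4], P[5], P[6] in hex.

P[1]: S = E(K, 0xAC) = 0xAA; 0x39 ⊕ 0xAA = 0x93.
P[2]: S = E(K, 0xAA) = 0xA8; 0x8D ⊕ 0xA8 = 0x25.
P[3]: S = E(K, 0xA8) = 0xA6; 0x68 ⊕ 0xA6 = 0xCE.
P[4]: S = E(K, 0xA6) = 0xA4; 0x01 ⊕ 0xA4 = 0xA5.
P[5]: S = E(K, 0xA4) = 0xA2; 0xE0 ⊕ 0xA2 = 0x42.
P[6]: S = E(K, 0xA2) = 0xA0; 0xC1 ⊕ 0xA0 = 0x61.

P[1] = 0x93, P[2] = 0x25, P[3] = 0xCE, P[4] = 0xA5, P[5] = 0x42, P[6] = 0x61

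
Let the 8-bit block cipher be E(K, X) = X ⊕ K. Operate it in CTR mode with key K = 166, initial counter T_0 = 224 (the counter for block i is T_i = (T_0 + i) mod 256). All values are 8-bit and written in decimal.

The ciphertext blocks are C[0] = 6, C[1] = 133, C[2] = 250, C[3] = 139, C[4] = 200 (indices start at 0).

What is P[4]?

CTR decryption: S_i = E(K, T_i) where T_i is the counter for block i; P_i = C_i ⊕ S_i.
P[4]: T = 228, S = E(K, T) = 66; 200 ⊕ 66 = 138.

P[4] = 138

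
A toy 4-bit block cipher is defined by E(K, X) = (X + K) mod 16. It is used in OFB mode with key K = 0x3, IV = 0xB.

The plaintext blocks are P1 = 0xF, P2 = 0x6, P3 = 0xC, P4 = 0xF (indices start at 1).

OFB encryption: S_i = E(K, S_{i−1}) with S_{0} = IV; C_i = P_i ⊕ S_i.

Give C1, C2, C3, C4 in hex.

C1: S = E(K, 0xB) = 0xE; 0xF ⊕ 0xE = 0x1.
C2: S = E(K, 0xE) = 0x1; 0x6 ⊕ 0x1 = 0x7.
C3: S = E(K, 0x1) = 0x4; 0xC ⊕ 0x4 = 0x8.
C4: S = E(K, 0x4) = 0x7; 0xF ⊕ 0x7 = 0x8.

C1 = 0x1, C2 = 0x7, C3 = 0x8, C4 = 0x8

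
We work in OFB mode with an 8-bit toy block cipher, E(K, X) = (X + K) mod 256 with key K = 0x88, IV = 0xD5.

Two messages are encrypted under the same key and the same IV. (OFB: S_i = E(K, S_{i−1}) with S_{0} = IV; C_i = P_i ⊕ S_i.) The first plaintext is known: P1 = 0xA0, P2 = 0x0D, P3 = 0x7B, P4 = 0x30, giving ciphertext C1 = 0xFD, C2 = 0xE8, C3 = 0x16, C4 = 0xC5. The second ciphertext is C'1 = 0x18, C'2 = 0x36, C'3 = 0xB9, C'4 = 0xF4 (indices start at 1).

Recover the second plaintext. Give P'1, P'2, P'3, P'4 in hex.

In OFB with a reused IV, both messages share the same keystream S_i, so C_i ⊕ C'_i = P_i ⊕ P'_i and thus P'_i = P_i ⊕ C_i ⊕ C'_i.
P'1: 0xA0 ⊕ 0xFD ⊕ 0x18 = 0x45.
P'2: 0x0D ⊕ 0xE8 ⊕ 0x36 = 0xD3.
P'3: 0x7B ⊕ 0x16 ⊕ 0xB9 = 0xD4.
P'4: 0x30 ⊕ 0xC5 ⊕ 0xF4 = 0x01.

P'1 = 0x45, P'2 = 0xD3, P'3 = 0xD4, P'4 = 0x01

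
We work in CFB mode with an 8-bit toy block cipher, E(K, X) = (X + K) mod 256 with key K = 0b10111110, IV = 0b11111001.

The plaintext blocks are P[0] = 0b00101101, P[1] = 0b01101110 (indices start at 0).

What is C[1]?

C[1] = 0b00110110

CFB encryption: C_i = P_i ⊕ E(K, C_{i−1}), with C_{−1} = IV.
C[0]: E(K, 0b11111001) = 0b10110111; 0b00101101 ⊕ 0b10110111 = 0b10011010.
C[1]: E(K, 0b10011010) = 0b01011000; 0b01101110 ⊕ 0b01011000 = 0b00110110.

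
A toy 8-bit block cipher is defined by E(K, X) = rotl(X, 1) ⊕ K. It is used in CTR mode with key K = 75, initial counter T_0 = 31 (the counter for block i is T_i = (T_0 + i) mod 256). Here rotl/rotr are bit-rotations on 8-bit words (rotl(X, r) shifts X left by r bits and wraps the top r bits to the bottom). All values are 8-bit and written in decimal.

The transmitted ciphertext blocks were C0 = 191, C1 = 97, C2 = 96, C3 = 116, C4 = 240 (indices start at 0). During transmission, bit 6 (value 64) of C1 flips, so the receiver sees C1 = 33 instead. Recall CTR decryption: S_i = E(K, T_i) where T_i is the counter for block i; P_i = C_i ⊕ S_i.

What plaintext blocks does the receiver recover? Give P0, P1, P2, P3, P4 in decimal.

Only C1 changed, to 33. In CTR, a change in C_i flips the same bit in P_i only; the keystream is unaffected. Decrypting the received ciphertext:
P0: T = 31, S = E(K, T) = 117; 191 ⊕ 117 = 202.
P1: T = 32, S = E(K, T) = 11; 33 ⊕ 11 = 42.
P2: T = 33, S = E(K, T) = 9; 96 ⊕ 9 = 105.
P3: T = 34, S = E(K, T) = 15; 116 ⊕ 15 = 123.
P4: T = 35, S = E(K, T) = 13; 240 ⊕ 13 = 253.
Blocks that differ from the original plaintext: P1.

P0 = 202, P1 = 42, P2 = 105, P3 = 123, P4 = 253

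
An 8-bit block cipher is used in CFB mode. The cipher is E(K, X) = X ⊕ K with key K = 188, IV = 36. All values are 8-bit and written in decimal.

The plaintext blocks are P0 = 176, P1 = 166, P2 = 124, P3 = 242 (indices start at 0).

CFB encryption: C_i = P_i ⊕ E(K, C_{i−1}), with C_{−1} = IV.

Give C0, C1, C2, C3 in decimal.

C0 = 40, C1 = 50, C2 = 242, C3 = 188

C0: E(K, 36) = 152; 176 ⊕ 152 = 40.
C1: E(K, 40) = 148; 166 ⊕ 148 = 50.
C2: E(K, 50) = 142; 124 ⊕ 142 = 242.
C3: E(K, 242) = 78; 242 ⊕ 78 = 188.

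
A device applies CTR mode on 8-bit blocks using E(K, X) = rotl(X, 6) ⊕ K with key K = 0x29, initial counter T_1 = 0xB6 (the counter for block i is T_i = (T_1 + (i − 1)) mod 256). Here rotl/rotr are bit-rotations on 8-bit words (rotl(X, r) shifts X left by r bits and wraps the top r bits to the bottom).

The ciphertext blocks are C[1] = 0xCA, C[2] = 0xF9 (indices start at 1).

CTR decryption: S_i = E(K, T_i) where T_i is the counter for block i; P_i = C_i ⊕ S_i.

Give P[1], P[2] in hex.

P[1] = 0x4E, P[2] = 0x3D

P[1]: T = 0xB6, S = E(K, T) = 0x84; 0xCA ⊕ 0x84 = 0x4E.
P[2]: T = 0xB7, S = E(K, T) = 0xC4; 0xF9 ⊕ 0xC4 = 0x3D.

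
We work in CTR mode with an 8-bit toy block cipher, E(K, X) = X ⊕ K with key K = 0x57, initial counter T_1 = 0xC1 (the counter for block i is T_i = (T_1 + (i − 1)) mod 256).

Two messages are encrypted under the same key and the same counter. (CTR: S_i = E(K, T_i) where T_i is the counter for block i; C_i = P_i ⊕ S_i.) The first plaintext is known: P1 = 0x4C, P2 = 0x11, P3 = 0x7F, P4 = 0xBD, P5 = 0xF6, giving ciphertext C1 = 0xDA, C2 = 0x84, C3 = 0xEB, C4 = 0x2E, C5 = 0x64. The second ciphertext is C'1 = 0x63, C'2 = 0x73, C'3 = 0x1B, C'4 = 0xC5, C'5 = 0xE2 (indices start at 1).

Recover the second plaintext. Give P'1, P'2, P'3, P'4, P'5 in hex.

In CTR with a reused counter, both messages share the same keystream S_i, so C_i ⊕ C'_i = P_i ⊕ P'_i and thus P'_i = P_i ⊕ C_i ⊕ C'_i.
P'1: 0x4C ⊕ 0xDA ⊕ 0x63 = 0xF5.
P'2: 0x11 ⊕ 0x84 ⊕ 0x73 = 0xE6.
P'3: 0x7F ⊕ 0xEB ⊕ 0x1B = 0x8F.
P'4: 0xBD ⊕ 0x2E ⊕ 0xC5 = 0x56.
P'5: 0xF6 ⊕ 0x64 ⊕ 0xE2 = 0x70.

P'1 = 0xF5, P'2 = 0xE6, P'3 = 0x8F, P'4 = 0x56, P'5 = 0x70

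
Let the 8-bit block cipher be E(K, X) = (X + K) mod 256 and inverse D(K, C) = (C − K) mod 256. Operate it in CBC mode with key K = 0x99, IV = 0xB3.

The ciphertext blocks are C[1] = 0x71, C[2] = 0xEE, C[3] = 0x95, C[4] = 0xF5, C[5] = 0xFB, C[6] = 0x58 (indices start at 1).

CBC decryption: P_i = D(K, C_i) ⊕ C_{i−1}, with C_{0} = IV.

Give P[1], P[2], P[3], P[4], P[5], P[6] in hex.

P[1]: D(K, 0x71) = 0xD8; 0xD8 ⊕ 0xB3 = 0x6B.
P[2]: D(K, 0xEE) = 0x55; 0x55 ⊕ 0x71 = 0x24.
P[3]: D(K, 0x95) = 0xFC; 0xFC ⊕ 0xEE = 0x12.
P[4]: D(K, 0xF5) = 0x5C; 0x5C ⊕ 0x95 = 0xC9.
P[5]: D(K, 0xFB) = 0x62; 0x62 ⊕ 0xF5 = 0x97.
P[6]: D(K, 0x58) = 0xBF; 0xBF ⊕ 0xFB = 0x44.

P[1] = 0x6B, P[2] = 0x24, P[3] = 0x12, P[4] = 0xC9, P[5] = 0x97, P[6] = 0x44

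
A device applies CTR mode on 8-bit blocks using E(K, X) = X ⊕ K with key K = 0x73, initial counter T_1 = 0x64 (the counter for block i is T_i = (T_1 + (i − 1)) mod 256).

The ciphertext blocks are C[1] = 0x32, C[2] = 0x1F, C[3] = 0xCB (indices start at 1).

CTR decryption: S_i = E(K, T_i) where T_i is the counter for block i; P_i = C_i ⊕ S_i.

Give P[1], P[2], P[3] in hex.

P[1]: T = 0x64, S = E(K, T) = 0x17; 0x32 ⊕ 0x17 = 0x25.
P[2]: T = 0x65, S = E(K, T) = 0x16; 0x1F ⊕ 0x16 = 0x09.
P[3]: T = 0x66, S = E(K, T) = 0x15; 0xCB ⊕ 0x15 = 0xDE.

P[1] = 0x25, P[2] = 0x09, P[3] = 0xDE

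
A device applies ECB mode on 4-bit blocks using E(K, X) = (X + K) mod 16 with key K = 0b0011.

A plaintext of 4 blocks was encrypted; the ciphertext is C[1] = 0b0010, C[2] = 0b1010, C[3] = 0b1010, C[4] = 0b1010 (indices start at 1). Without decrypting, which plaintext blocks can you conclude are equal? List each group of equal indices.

P[2] = P[3] = P[4]

ECB encrypts each block independently with the same key, so equal ciphertext blocks imply equal plaintext blocks.
C[2] = C[3] = C[4] = 0b1010, so P[2] = P[3] = P[4].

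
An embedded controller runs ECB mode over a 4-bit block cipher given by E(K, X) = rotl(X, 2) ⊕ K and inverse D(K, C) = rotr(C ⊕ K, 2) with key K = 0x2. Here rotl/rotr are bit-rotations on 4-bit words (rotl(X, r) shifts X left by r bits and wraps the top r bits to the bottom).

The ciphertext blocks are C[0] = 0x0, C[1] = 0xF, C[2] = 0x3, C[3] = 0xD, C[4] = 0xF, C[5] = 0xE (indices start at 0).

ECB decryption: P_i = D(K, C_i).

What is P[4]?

P[4] = 0x7

P[4]: D(K, 0xF) = 0x7.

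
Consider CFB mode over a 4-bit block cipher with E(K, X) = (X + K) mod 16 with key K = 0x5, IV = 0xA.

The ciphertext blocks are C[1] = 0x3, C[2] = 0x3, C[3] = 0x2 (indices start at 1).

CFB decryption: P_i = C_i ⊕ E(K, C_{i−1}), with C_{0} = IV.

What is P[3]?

P[3] = 0xA

P[3]: E(K, 0x3) = 0x8; 0x2 ⊕ 0x8 = 0xA.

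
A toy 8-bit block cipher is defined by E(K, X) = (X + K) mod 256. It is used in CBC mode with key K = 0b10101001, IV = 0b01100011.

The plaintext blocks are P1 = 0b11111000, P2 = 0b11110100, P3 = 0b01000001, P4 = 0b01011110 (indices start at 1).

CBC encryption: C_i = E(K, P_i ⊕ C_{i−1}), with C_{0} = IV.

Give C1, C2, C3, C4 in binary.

C1: P1 ⊕ 0b01100011 = 0b10011011; E(K, 0b10011011) = 0b01000100.
C2: P2 ⊕ 0b01000100 = 0b10110000; E(K, 0b10110000) = 0b01011001.
C3: P3 ⊕ 0b01011001 = 0b00011000; E(K, 0b00011000) = 0b11000001.
C4: P4 ⊕ 0b11000001 = 0b10011111; E(K, 0b10011111) = 0b01001000.

C1 = 0b01000100, C2 = 0b01011001, C3 = 0b11000001, C4 = 0b01001000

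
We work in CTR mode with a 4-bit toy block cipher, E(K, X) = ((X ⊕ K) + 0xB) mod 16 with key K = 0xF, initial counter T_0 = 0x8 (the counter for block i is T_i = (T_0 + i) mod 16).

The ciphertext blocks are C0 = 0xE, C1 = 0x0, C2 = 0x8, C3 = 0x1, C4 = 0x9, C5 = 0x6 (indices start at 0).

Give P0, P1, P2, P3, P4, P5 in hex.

CTR decryption: S_i = E(K, T_i) where T_i is the counter for block i; P_i = C_i ⊕ S_i.
P0: T = 0x8, S = E(K, T) = 0x2; 0xE ⊕ 0x2 = 0xC.
P1: T = 0x9, S = E(K, T) = 0x1; 0x0 ⊕ 0x1 = 0x1.
P2: T = 0xA, S = E(K, T) = 0x0; 0x8 ⊕ 0x0 = 0x8.
P3: T = 0xB, S = E(K, T) = 0xF; 0x1 ⊕ 0xF = 0xE.
P4: T = 0xC, S = E(K, T) = 0xE; 0x9 ⊕ 0xE = 0x7.
P5: T = 0xD, S = E(K, T) = 0xD; 0x6 ⊕ 0xD = 0xB.

P0 = 0xC, P1 = 0x1, P2 = 0x8, P3 = 0xE, P4 = 0x7, P5 = 0xB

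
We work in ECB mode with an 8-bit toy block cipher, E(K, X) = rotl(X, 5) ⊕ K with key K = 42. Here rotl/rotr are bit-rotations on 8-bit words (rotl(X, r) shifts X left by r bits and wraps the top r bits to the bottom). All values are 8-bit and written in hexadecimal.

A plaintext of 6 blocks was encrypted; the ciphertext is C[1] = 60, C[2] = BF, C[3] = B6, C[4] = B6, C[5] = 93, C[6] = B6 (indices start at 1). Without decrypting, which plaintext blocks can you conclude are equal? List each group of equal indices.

P[3] = P[4] = P[6]

ECB encrypts each block independently with the same key, so equal ciphertext blocks imply equal plaintext blocks.
C[3] = C[4] = C[6] = B6, so P[3] = P[4] = P[6].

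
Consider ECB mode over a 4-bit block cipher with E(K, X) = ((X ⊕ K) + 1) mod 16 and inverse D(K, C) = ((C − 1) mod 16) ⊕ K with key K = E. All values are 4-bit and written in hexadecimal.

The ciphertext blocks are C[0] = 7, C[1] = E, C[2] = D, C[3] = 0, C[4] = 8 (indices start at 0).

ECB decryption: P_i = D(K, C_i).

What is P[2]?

P[2]: D(K, D) = 2.

P[2] = 2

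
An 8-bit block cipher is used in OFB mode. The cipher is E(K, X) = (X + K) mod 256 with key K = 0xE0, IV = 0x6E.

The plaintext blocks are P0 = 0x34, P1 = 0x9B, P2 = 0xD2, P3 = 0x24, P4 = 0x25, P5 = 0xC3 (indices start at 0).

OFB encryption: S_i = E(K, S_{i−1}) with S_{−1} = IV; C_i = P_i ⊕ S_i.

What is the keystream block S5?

C0: S = E(K, 0x6E) = 0x4E; 0x34 ⊕ 0x4E = 0x7A.
C1: S = E(K, 0x4E) = 0x2E; 0x9B ⊕ 0x2E = 0xB5.
C2: S = E(K, 0x2E) = 0x0E; 0xD2 ⊕ 0x0E = 0xDC.
C3: S = E(K, 0x0E) = 0xEE; 0x24 ⊕ 0xEE = 0xCA.
C4: S = E(K, 0xEE) = 0xCE; 0x25 ⊕ 0xCE = 0xEB.
C5: S = E(K, 0xCE) = 0xAE; 0xC3 ⊕ 0xAE = 0x6D.
So S5 = 0xAE.

0xAE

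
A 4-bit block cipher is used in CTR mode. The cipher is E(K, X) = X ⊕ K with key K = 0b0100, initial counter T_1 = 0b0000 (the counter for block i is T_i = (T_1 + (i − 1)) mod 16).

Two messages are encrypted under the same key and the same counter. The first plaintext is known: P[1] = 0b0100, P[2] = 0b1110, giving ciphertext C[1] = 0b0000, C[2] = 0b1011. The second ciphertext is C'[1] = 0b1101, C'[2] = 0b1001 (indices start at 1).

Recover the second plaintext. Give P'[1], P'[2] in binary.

P'[1] = 0b1001, P'[2] = 0b1100

In CTR with a reused counter, both messages share the same keystream S_i, so C_i ⊕ C'_i = P_i ⊕ P'_i and thus P'_i = P_i ⊕ C_i ⊕ C'_i.
P'[1]: 0b0100 ⊕ 0b0000 ⊕ 0b1101 = 0b1001.
P'[2]: 0b1110 ⊕ 0b1011 ⊕ 0b1001 = 0b1100.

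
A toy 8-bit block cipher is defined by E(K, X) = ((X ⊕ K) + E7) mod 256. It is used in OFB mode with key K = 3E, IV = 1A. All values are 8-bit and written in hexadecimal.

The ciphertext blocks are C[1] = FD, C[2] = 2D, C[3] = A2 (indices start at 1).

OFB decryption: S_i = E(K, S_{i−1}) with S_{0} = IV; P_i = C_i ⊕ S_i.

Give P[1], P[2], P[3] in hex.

P[1] = F6, P[2] = 31, P[3] = AB

P[1]: S = E(K, 1A) = 0B; FD ⊕ 0B = F6.
P[2]: S = E(K, 0B) = 1C; 2D ⊕ 1C = 31.
P[3]: S = E(K, 1C) = 09; A2 ⊕ 09 = AB.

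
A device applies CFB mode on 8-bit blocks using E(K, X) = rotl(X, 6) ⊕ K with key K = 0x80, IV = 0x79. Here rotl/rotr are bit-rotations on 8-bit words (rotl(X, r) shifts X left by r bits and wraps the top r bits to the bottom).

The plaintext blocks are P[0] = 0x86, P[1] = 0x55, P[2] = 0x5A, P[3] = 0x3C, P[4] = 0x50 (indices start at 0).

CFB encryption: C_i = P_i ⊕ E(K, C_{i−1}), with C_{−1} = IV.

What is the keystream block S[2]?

0x70

C[0]: E(K, 0x79) = 0xDE; 0x86 ⊕ 0xDE = 0x58.
C[1]: E(K, 0x58) = 0x96; 0x55 ⊕ 0x96 = 0xC3.
C[2]: E(K, 0xC3) = 0x70; 0x5A ⊕ 0x70 = 0x2A.
So S[2] = 0x70.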